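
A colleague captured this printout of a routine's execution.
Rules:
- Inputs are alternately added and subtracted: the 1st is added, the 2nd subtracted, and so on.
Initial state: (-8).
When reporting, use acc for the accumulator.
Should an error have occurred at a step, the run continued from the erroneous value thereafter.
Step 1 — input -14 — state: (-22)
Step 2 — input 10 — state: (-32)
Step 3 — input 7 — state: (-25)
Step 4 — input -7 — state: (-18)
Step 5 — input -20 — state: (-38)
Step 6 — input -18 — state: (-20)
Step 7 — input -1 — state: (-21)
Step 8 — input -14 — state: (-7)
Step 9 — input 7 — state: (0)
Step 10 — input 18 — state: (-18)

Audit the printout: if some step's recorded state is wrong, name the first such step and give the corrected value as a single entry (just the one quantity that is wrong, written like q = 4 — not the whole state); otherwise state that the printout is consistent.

Recomputing the run from the initial state:
step 1: acc = -22
step 2: acc = -32
step 3: acc = -25
step 4: acc = -18
step 5: acc = -38
step 6: acc = -20
step 7: acc = -21
step 8: acc = -7
step 9: acc = 0
step 10: acc = -18
This matches the printout at every step.

no error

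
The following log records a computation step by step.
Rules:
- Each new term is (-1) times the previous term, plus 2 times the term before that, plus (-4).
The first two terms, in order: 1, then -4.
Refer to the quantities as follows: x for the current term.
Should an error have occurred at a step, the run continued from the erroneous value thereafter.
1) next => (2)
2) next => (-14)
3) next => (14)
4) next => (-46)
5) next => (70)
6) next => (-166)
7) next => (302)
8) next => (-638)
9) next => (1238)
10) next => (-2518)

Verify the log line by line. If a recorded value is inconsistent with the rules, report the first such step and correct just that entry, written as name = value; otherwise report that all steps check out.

no error

Step 1: x = -1*(-4) + (2)*(1) + (-4) = 2 — confirmed correct.
Step 2: x = -1*(2) + (2)*(-4) + (-4) = -14 — same as recorded.
Step 3: x = -1*(-14) + (2)*(2) + (-4) = 14 — matches.
Step 4: x = -1*(14) + (2)*(-14) + (-4) = -46 — confirmed correct.
Step 5: x = -1*(-46) + (2)*(14) + (-4) = 70 — checks out.
Step 6: x = -1*(70) + (2)*(-46) + (-4) = -166 — same as recorded.
Step 7: x = -1*(-166) + (2)*(70) + (-4) = 302 — checks out.
Step 8: x = -1*(302) + (2)*(-166) + (-4) = -638 — consistent with the log.
Step 9: x = -1*(-638) + (2)*(302) + (-4) = 1238 — confirmed correct.
Step 10: x = -1*(1238) + (2)*(-638) + (-4) = -2518 — confirmed correct.
Every step is consistent.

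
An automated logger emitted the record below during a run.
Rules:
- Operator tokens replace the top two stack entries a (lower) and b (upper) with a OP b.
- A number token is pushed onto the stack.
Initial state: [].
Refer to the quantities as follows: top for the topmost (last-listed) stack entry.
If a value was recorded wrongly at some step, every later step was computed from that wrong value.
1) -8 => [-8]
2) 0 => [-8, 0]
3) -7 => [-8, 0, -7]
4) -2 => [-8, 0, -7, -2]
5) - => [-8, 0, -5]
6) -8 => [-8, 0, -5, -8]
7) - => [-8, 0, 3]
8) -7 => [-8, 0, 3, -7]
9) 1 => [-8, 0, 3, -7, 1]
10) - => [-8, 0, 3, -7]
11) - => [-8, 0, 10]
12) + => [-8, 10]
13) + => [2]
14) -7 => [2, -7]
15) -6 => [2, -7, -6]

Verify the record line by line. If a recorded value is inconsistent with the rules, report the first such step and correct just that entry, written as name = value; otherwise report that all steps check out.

step 10, top = -8

step 1: push -8: top = -8 -> confirmed correct
step 2: push 0: top = 0 -> checks out
step 3: push -7: top = -7 -> in agreement
step 4: push -2: top = -2 -> same as recorded
step 5: -7 - -2 = -5 -> matches
step 6: push -8: top = -8 -> same as recorded
step 7: -5 - -8 = 3 -> agrees with the record
step 8: push -7: top = -7 -> agrees with the record
step 9: push 1: top = 1 -> exactly as logged
step 10: -7 - 1 = -8 -> this is not what the record shows
First incorrect step: 10; the correct value is top = -8.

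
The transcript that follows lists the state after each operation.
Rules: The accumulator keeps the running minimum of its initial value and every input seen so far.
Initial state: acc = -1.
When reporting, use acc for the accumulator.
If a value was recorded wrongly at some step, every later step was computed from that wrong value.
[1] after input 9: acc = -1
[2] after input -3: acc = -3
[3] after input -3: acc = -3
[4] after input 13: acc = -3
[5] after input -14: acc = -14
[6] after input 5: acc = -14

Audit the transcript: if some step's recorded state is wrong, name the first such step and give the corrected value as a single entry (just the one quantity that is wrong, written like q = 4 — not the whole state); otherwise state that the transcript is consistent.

no error

step 1: acc = min(-1, 9) = -1 -> matches
step 2: acc = min(-1, -3) = -3 -> exactly as logged
step 3: acc = min(-3, -3) = -3 -> same as recorded
step 4: acc = min(-3, 13) = -3 -> no discrepancy
step 5: acc = min(-3, -14) = -14 -> exactly as logged
step 6: acc = min(-14, 5) = -14 -> checks out
The recomputation confirms every line.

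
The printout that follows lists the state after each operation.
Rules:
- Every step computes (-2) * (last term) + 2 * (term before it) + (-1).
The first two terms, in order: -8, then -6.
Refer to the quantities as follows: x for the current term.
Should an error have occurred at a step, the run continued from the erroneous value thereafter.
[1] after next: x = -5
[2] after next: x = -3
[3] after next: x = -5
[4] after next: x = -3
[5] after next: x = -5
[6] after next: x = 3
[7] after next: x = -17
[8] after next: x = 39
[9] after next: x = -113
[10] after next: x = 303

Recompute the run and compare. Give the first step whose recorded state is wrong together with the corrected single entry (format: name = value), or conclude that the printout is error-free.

Recomputing the run from the initial state:
step 1: x = -5
step 2: x = -3
step 3: x = -5
step 4: x = 3
step 5: x = -17
step 6: x = 39
step 7: x = -113
step 8: x = 303
step 9: x = -833
step 10: x = 2271
The first disagreement with the printout is at step 4, where the value should be x = 3.

step 4, x = 3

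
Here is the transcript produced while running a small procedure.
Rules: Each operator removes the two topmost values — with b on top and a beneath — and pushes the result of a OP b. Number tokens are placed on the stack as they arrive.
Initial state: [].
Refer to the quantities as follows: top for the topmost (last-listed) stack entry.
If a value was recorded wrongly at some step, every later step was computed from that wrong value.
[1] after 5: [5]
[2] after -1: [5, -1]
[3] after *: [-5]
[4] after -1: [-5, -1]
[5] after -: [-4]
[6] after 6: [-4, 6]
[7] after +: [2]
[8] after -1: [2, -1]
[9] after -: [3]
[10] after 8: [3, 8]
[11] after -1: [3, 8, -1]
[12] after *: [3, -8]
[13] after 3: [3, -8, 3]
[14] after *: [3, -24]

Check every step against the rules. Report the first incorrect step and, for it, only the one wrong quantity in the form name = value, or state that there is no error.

1. push 5: top = 5 (same as recorded)
2. push -1: top = -1 (same as recorded)
3. 5 * -1 = -5 (exactly as logged)
4. push -1: top = -1 (same as recorded)
5. -5 - -1 = -4 (exactly as logged)
6. push 6: top = 6 (in agreement)
7. -4 + 6 = 2 (no discrepancy)
8. push -1: top = -1 (same as recorded)
9. 2 - -1 = 3 (verified)
10. push 8: top = 8 (agrees with the transcript)
11. push -1: top = -1 (agrees with the transcript)
12. 8 * -1 = -8 (checks out)
13. push 3: top = 3 (exactly as logged)
14. -8 * 3 = -24 (matches)
All steps check out; nothing to correct.

no error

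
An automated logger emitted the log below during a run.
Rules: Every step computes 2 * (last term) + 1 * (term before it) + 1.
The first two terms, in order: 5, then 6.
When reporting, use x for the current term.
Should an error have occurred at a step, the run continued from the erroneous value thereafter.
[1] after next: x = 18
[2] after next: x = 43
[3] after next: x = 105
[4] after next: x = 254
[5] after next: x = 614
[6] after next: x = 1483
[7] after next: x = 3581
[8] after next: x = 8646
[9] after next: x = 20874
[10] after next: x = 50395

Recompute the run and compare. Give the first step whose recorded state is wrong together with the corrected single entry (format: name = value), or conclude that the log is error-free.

no error

Recomputing the run from the initial state:
step 1: x = 18
step 2: x = 43
step 3: x = 105
step 4: x = 254
step 5: x = 614
step 6: x = 1483
step 7: x = 3581
step 8: x = 8646
step 9: x = 20874
step 10: x = 50395
This matches the log at every step.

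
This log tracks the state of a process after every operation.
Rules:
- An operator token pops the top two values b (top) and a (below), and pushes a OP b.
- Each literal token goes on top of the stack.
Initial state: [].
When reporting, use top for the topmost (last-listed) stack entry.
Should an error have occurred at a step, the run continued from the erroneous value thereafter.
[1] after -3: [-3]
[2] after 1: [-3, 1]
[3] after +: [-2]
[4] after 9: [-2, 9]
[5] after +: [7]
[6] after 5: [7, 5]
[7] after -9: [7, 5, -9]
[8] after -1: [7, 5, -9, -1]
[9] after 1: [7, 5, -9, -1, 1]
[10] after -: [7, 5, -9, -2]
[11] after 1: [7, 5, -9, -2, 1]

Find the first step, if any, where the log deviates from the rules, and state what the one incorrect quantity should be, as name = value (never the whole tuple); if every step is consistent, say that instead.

no error

1. push -3: top = -3 (confirmed correct)
2. push 1: top = 1 (same as recorded)
3. -3 + 1 = -2 (consistent with the log)
4. push 9: top = 9 (in agreement)
5. -2 + 9 = 7 (in agreement)
6. push 5: top = 5 (matches)
7. push -9: top = -9 (no discrepancy)
8. push -1: top = -1 (agrees with the log)
9. push 1: top = 1 (exactly as logged)
10. -1 - 1 = -2 (matches)
11. push 1: top = 1 (checks out)
No step deviates from the rules.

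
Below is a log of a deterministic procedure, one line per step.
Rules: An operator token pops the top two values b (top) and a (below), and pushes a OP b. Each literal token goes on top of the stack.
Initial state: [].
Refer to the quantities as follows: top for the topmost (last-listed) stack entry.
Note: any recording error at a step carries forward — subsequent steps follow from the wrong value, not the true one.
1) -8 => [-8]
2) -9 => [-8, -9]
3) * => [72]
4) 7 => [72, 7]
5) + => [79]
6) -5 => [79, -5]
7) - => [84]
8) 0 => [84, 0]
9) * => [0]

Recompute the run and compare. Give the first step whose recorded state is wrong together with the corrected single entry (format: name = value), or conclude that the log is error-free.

no error

1. push -8: top = -8 (confirmed correct)
2. push -9: top = -9 (matches)
3. -8 * -9 = 72 (matches)
4. push 7: top = 7 (exactly as logged)
5. 72 + 7 = 79 (same as recorded)
6. push -5: top = -5 (checks out)
7. 79 - -5 = 84 (checks out)
8. push 0: top = 0 (same as recorded)
9. 84 * 0 = 0 (same as recorded)
No step deviates from the rules.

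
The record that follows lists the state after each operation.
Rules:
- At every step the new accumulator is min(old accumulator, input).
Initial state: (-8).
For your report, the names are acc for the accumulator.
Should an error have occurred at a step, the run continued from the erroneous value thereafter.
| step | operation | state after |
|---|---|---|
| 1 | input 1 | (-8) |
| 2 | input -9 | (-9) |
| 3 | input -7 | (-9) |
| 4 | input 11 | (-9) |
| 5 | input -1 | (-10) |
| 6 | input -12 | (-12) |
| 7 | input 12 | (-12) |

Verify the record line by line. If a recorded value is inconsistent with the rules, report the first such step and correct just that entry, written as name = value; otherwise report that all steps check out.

Step 1: acc = min(-8, 1) = -8 — agrees with the record.
Step 2: acc = min(-8, -9) = -9 — exactly as logged.
Step 3: acc = min(-9, -7) = -9 — confirmed correct.
Step 4: acc = min(-9, 11) = -9 — agrees with the record.
Step 5: acc = min(-9, -1) = -9 — first mismatch against the record.
The earliest wrong entry is at step 5: it should read acc = -9.

step 5, acc = -9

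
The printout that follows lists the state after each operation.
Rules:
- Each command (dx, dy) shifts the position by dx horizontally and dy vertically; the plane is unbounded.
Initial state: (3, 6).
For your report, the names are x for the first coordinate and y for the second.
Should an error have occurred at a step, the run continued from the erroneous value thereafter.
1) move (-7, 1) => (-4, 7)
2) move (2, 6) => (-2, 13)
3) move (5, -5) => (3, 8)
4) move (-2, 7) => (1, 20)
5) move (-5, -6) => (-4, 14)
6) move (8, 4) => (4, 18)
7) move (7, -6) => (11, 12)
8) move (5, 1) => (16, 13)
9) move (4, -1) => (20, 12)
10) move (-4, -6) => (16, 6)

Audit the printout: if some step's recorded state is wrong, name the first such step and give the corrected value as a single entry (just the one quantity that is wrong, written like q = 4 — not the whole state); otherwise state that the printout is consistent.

step 4, y = 15

Recomputing the run from the initial state:
step 1: x = -4, y = 7
step 2: x = -2, y = 13
step 3: x = 3, y = 8
step 4: x = 1, y = 15
step 5: x = -4, y = 9
step 6: x = 4, y = 13
step 7: x = 11, y = 7
step 8: x = 16, y = 8
step 9: x = 20, y = 7
step 10: x = 16, y = 1
The first disagreement with the printout is at step 4, where the value should be y = 15.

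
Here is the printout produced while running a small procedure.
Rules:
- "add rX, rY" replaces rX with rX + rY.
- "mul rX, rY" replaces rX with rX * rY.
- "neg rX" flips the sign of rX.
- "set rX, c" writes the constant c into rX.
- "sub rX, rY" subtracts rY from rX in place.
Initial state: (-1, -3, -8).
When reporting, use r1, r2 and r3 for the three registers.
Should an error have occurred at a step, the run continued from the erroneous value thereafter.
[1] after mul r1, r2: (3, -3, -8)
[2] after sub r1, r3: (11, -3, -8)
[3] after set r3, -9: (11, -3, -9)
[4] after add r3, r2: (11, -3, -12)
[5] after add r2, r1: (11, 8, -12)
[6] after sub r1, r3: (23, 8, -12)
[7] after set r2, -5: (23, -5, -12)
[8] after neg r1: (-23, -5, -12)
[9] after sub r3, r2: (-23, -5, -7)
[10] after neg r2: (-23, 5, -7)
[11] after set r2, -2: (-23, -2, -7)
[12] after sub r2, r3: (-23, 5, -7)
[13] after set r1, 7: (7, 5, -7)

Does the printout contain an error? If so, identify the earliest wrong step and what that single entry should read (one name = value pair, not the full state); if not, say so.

no error

Recomputing the run from the initial state:
step 1: r1 = 3, r2 = -3, r3 = -8
step 2: r1 = 11, r2 = -3, r3 = -8
step 3: r1 = 11, r2 = -3, r3 = -9
step 4: r1 = 11, r2 = -3, r3 = -12
step 5: r1 = 11, r2 = 8, r3 = -12
step 6: r1 = 23, r2 = 8, r3 = -12
step 7: r1 = 23, r2 = -5, r3 = -12
step 8: r1 = -23, r2 = -5, r3 = -12
step 9: r1 = -23, r2 = -5, r3 = -7
step 10: r1 = -23, r2 = 5, r3 = -7
step 11: r1 = -23, r2 = -2, r3 = -7
step 12: r1 = -23, r2 = 5, r3 = -7
step 13: r1 = 7, r2 = 5, r3 = -7
This matches the printout at every step.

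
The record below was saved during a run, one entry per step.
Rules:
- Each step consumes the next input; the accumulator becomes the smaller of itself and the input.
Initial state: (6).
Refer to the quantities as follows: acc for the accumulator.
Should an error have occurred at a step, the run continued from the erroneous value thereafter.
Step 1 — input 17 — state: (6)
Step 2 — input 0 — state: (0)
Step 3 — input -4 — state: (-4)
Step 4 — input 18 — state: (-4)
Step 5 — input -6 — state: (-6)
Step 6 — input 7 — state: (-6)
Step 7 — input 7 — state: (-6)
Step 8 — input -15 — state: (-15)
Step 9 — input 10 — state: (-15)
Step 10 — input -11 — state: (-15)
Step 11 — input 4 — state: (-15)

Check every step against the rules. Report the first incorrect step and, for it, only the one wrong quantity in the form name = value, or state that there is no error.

Recomputing the run from the initial state:
step 1: acc = 6
step 2: acc = 0
step 3: acc = -4
step 4: acc = -4
step 5: acc = -6
step 6: acc = -6
step 7: acc = -6
step 8: acc = -15
step 9: acc = -15
step 10: acc = -15
step 11: acc = -15
This matches the record at every step.

no error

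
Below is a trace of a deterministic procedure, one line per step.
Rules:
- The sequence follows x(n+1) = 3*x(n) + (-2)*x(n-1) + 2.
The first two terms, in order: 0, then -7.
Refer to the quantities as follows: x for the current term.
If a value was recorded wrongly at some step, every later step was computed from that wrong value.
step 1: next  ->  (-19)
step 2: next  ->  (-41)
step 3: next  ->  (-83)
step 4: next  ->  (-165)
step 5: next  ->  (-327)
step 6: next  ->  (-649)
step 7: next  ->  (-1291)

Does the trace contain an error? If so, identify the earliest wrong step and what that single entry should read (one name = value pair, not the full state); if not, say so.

no error

Step 1: x = 3*(-7) + (-2)*(0) + (2) = -19 — verified.
Step 2: x = 3*(-19) + (-2)*(-7) + (2) = -41 — consistent with the trace.
Step 3: x = 3*(-41) + (-2)*(-19) + (2) = -83 — confirmed correct.
Step 4: x = 3*(-83) + (-2)*(-41) + (2) = -165 — confirmed correct.
Step 5: x = 3*(-165) + (-2)*(-83) + (2) = -327 — matches.
Step 6: x = 3*(-327) + (-2)*(-165) + (2) = -649 — exactly as logged.
Step 7: x = 3*(-649) + (-2)*(-327) + (2) = -1291 — verified.
The recomputation confirms every line.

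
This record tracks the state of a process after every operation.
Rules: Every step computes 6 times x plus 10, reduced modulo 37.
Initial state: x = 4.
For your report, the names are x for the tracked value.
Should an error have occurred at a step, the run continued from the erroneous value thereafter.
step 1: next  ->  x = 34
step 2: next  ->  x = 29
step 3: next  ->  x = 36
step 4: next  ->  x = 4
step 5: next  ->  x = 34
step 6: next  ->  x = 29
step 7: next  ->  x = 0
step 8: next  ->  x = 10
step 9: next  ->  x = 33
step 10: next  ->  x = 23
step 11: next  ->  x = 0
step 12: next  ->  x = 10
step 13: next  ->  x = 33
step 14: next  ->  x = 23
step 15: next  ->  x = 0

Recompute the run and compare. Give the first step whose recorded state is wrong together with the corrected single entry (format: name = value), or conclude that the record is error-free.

1. x = (6*4 + 10) mod 37 = 34 (same as recorded)
2. x = (6*34 + 10) mod 37 = 29 (exactly as logged)
3. x = (6*29 + 10) mod 37 = 36 (in agreement)
4. x = (6*36 + 10) mod 37 = 4 (consistent with the record)
5. x = (6*4 + 10) mod 37 = 34 (no discrepancy)
6. x = (6*34 + 10) mod 37 = 29 (verified)
7. x = (6*29 + 10) mod 37 = 36 (the entry is off here)
Step 7 is the first one off; corrected, x = 36.

step 7, x = 36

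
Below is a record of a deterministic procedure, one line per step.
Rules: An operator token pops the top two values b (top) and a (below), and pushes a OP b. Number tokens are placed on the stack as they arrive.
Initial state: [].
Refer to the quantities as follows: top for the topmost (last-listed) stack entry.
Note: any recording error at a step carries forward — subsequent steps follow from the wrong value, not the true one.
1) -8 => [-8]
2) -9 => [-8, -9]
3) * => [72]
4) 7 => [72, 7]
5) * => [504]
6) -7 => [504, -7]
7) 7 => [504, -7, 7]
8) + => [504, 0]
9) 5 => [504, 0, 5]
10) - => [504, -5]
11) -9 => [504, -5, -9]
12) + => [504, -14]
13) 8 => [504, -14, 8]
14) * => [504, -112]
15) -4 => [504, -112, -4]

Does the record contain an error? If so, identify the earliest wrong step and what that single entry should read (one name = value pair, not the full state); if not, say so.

Recomputing the run from the initial state:
step 1: [-8]
step 2: [-8, -9]
step 3: [72]
step 4: [72, 7]
step 5: [504]
step 6: [504, -7]
step 7: [504, -7, 7]
step 8: [504, 0]
step 9: [504, 0, 5]
step 10: [504, -5]
step 11: [504, -5, -9]
step 12: [504, -14]
step 13: [504, -14, 8]
step 14: [504, -112]
step 15: [504, -112, -4]
This matches the record at every step.

no error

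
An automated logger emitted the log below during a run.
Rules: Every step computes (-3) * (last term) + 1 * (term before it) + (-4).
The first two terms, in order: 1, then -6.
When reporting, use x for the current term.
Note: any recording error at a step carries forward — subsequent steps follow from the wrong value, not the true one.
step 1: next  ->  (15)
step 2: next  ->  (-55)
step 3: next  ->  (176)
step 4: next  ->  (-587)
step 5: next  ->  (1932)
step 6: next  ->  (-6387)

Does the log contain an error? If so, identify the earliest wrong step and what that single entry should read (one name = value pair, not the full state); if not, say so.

step 5, x = 1933

Step 1: x = -3*(-6) + (1)*(1) + (-4) = 15 — exactly as logged.
Step 2: x = -3*(15) + (1)*(-6) + (-4) = -55 — no discrepancy.
Step 3: x = -3*(-55) + (1)*(15) + (-4) = 176 — consistent with the log.
Step 4: x = -3*(176) + (1)*(-55) + (-4) = -587 — no discrepancy.
Step 5: x = -3*(-587) + (1)*(176) + (-4) = 1933 — first mismatch against the log.
First incorrect step: 5; the correct value is x = 1933.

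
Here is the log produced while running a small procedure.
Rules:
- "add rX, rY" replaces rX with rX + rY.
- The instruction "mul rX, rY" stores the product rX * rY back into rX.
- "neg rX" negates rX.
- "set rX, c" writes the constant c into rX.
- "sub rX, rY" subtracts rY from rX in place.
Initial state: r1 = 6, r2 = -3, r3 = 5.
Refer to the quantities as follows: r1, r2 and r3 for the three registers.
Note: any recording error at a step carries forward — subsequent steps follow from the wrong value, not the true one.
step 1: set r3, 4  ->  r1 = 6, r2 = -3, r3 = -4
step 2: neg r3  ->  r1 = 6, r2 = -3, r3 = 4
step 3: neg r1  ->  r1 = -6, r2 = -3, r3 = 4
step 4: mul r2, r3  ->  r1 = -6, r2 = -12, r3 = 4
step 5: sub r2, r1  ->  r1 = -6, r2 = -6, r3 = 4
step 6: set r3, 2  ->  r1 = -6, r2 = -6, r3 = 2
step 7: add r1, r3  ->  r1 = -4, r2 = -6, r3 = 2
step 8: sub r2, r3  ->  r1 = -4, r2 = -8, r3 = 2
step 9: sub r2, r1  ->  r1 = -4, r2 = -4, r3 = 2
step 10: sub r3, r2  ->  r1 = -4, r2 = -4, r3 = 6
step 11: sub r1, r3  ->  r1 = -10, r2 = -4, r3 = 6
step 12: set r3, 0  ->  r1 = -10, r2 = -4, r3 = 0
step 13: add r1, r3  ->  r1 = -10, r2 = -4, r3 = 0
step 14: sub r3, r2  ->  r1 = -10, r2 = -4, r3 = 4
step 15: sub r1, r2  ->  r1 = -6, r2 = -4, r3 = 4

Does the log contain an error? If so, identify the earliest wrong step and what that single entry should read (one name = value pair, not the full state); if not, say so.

step 1: r3 = 4 -> a discrepancy with the log
First incorrect step: 1; the correct value is r3 = 4.

step 1, r3 = 4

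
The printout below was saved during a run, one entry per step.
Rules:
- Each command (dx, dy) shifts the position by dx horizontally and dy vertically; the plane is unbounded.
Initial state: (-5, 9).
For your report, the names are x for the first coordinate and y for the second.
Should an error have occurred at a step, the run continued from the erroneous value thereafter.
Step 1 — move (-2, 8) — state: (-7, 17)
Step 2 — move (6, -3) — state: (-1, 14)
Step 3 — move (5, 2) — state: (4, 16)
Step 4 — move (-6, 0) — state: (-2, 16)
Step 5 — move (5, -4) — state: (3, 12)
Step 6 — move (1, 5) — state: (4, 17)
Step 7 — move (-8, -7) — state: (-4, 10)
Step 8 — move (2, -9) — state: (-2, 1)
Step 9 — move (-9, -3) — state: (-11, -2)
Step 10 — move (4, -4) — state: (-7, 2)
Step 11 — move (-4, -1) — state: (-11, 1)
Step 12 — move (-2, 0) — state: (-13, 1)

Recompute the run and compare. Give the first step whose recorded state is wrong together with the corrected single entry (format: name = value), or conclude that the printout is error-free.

Recomputing the run from the initial state:
step 1: x = -7, y = 17
step 2: x = -1, y = 14
step 3: x = 4, y = 16
step 4: x = -2, y = 16
step 5: x = 3, y = 12
step 6: x = 4, y = 17
step 7: x = -4, y = 10
step 8: x = -2, y = 1
step 9: x = -11, y = -2
step 10: x = -7, y = -6
step 11: x = -11, y = -7
step 12: x = -13, y = -7
The first disagreement with the printout is at step 10, where the value should be y = -6.

step 10, y = -6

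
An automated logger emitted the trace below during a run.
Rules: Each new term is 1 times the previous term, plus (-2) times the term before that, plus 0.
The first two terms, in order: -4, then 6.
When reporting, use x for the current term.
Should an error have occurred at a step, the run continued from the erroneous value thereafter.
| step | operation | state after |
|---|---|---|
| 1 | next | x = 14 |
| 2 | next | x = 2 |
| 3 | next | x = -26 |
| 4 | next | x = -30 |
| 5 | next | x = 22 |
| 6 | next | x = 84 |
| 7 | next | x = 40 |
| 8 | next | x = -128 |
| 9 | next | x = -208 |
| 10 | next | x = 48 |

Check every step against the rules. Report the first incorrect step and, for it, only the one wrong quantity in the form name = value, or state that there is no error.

step 6, x = 82

step 1: x = 1*(6) + (-2)*(-4) + (0) = 14 -> checks out
step 2: x = 1*(14) + (-2)*(6) + (0) = 2 -> checks out
step 3: x = 1*(2) + (-2)*(14) + (0) = -26 -> confirmed correct
step 4: x = 1*(-26) + (-2)*(2) + (0) = -30 -> no discrepancy
step 5: x = 1*(-30) + (-2)*(-26) + (0) = 22 -> matches
step 6: x = 1*(22) + (-2)*(-30) + (0) = 82 -> the recorded entry deviates here
The earliest wrong entry is at step 6: it should read x = 82.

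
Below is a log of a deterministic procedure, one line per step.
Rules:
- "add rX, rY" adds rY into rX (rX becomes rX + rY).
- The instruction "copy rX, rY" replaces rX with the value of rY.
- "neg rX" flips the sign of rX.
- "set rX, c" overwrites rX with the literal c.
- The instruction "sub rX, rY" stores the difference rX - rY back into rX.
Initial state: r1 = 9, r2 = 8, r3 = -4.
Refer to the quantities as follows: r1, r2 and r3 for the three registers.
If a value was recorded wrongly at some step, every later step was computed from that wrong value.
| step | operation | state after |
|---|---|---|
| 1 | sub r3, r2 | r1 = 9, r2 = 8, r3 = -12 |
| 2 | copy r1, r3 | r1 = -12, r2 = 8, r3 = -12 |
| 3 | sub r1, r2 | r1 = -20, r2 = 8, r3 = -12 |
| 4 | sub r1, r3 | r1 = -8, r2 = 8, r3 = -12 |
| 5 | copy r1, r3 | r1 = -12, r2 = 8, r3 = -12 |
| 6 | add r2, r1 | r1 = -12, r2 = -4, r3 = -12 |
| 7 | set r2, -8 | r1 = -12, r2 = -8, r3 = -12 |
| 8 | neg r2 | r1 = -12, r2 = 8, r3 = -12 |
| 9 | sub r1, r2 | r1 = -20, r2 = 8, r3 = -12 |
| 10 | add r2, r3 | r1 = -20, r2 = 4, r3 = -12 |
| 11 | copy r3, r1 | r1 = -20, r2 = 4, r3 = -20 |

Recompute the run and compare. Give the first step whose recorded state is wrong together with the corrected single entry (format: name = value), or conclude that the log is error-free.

Recomputing the run from the initial state:
step 1: r1 = 9, r2 = 8, r3 = -12
step 2: r1 = -12, r2 = 8, r3 = -12
step 3: r1 = -20, r2 = 8, r3 = -12
step 4: r1 = -8, r2 = 8, r3 = -12
step 5: r1 = -12, r2 = 8, r3 = -12
step 6: r1 = -12, r2 = -4, r3 = -12
step 7: r1 = -12, r2 = -8, r3 = -12
step 8: r1 = -12, r2 = 8, r3 = -12
step 9: r1 = -20, r2 = 8, r3 = -12
step 10: r1 = -20, r2 = -4, r3 = -12
step 11: r1 = -20, r2 = -4, r3 = -20
The first disagreement with the log is at step 10, where the value should be r2 = -4.

step 10, r2 = -4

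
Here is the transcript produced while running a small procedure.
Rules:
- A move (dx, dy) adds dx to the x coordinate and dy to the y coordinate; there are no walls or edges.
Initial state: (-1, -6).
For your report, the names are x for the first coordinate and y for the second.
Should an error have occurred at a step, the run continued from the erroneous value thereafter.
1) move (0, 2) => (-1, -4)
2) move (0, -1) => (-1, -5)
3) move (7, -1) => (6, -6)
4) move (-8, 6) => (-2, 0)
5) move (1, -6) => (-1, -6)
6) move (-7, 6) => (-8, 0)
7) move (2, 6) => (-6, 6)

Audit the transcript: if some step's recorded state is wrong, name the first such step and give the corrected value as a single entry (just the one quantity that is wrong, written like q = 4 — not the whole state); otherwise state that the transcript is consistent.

no error

Recomputing the run from the initial state:
step 1: x = -1, y = -4
step 2: x = -1, y = -5
step 3: x = 6, y = -6
step 4: x = -2, y = 0
step 5: x = -1, y = -6
step 6: x = -8, y = 0
step 7: x = -6, y = 6
This matches the transcript at every step.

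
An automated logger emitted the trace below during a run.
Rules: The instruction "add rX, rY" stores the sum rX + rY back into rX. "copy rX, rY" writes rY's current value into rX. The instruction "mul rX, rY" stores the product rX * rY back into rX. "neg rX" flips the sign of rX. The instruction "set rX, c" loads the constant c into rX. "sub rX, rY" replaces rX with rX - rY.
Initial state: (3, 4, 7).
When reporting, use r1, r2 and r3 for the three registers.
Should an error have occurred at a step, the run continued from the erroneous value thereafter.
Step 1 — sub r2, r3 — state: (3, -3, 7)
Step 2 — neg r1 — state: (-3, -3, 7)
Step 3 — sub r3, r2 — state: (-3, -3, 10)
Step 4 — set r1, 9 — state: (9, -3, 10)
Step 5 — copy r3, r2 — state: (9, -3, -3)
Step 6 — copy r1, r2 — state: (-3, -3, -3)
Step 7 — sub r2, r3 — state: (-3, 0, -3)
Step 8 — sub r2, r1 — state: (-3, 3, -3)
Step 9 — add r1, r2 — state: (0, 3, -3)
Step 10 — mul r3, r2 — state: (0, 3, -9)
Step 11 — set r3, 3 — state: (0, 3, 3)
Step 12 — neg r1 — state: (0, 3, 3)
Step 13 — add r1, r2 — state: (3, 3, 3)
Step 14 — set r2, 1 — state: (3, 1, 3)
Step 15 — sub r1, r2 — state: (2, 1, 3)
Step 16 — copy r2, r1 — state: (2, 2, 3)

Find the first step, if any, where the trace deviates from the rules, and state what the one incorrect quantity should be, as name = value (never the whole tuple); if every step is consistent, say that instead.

step 1: r2 = 4 - 7 = -3 -> matches
step 2: r1 = -(3) = -3 -> matches
step 3: r3 = 7 - -3 = 10 -> matches
step 4: r1 = 9 -> in agreement
step 5: r3 = -3 -> confirmed correct
step 6: r1 = -3 -> matches
step 7: r2 = -3 - -3 = 0 -> confirmed correct
step 8: r2 = 0 - -3 = 3 -> consistent with the trace
step 9: r1 = -3 + 3 = 0 -> exactly as logged
step 10: r3 = -3 * 3 = -9 -> in agreement
step 11: r3 = 3 -> verified
step 12: r1 = -(0) = 0 -> matches
step 13: r1 = 0 + 3 = 3 -> agrees with the trace
step 14: r2 = 1 -> agrees with the trace
step 15: r1 = 3 - 1 = 2 -> consistent with the trace
step 16: r2 = 2 -> verified
No step deviates from the rules.

no error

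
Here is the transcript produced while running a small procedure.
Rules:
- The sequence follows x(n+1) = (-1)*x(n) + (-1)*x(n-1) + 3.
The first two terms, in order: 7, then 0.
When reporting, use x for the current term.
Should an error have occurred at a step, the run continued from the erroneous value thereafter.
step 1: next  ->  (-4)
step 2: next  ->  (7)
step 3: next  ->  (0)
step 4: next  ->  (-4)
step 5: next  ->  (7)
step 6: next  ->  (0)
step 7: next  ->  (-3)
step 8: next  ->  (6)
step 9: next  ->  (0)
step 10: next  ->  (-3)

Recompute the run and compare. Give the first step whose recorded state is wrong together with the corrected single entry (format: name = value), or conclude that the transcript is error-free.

step 7, x = -4

Recomputing the run from the initial state:
step 1: x = -4
step 2: x = 7
step 3: x = 0
step 4: x = -4
step 5: x = 7
step 6: x = 0
step 7: x = -4
step 8: x = 7
step 9: x = 0
step 10: x = -4
The first disagreement with the transcript is at step 7, where the value should be x = -4.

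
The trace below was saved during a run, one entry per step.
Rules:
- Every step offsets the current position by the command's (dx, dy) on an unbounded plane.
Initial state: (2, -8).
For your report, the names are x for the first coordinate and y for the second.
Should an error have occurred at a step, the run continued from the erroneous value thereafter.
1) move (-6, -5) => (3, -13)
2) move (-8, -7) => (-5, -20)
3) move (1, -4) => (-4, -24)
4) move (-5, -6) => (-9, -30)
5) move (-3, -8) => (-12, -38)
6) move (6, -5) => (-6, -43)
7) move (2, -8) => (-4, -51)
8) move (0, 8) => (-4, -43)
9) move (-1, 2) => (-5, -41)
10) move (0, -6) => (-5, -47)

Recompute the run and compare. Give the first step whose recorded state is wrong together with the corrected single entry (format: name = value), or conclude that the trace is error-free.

step 1, x = -4

Recomputing the run from the initial state:
step 1: x = -4, y = -13
step 2: x = -12, y = -20
step 3: x = -11, y = -24
step 4: x = -16, y = -30
step 5: x = -19, y = -38
step 6: x = -13, y = -43
step 7: x = -11, y = -51
step 8: x = -11, y = -43
step 9: x = -12, y = -41
step 10: x = -12, y = -47
The first disagreement with the trace is at step 1, where the value should be x = -4.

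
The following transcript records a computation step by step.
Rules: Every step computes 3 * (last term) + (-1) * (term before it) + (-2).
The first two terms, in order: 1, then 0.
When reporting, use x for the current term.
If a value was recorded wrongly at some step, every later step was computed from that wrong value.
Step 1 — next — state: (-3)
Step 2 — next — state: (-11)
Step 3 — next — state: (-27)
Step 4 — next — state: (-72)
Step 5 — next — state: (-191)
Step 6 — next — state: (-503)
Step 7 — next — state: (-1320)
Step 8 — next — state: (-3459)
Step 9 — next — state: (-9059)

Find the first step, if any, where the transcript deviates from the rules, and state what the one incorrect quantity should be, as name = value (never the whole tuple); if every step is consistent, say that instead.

step 3, x = -32

Recomputing the run from the initial state:
step 1: x = -3
step 2: x = -11
step 3: x = -32
step 4: x = -87
step 5: x = -231
step 6: x = -608
step 7: x = -1595
step 8: x = -4179
step 9: x = -10944
The first disagreement with the transcript is at step 3, where the value should be x = -32.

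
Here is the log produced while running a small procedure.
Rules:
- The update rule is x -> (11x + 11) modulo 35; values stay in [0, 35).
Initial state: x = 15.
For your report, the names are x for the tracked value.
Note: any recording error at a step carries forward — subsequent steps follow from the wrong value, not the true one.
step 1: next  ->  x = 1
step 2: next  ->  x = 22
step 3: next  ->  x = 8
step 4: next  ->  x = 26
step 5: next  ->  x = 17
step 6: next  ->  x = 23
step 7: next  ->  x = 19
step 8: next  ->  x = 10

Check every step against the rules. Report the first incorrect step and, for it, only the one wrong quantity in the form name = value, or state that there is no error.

Recomputing the run from the initial state:
step 1: x = 1
step 2: x = 22
step 3: x = 8
step 4: x = 29
step 5: x = 15
step 6: x = 1
step 7: x = 22
step 8: x = 8
The first disagreement with the log is at step 4, where the value should be x = 29.

step 4, x = 29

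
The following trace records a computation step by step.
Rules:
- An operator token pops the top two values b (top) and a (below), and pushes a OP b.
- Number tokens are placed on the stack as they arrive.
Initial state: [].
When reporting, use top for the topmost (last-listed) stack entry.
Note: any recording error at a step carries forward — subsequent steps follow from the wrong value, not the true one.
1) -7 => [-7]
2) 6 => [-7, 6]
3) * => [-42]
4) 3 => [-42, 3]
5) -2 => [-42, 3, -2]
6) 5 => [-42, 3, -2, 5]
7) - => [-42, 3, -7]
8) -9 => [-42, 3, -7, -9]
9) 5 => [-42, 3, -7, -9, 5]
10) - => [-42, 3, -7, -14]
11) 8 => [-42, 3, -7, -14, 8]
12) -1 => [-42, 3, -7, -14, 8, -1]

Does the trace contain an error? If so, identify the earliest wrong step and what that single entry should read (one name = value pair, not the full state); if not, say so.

no error

Step 1: push -7: top = -7 — in agreement.
Step 2: push 6: top = 6 — same as recorded.
Step 3: -7 * 6 = -42 — exactly as logged.
Step 4: push 3: top = 3 — exactly as logged.
Step 5: push -2: top = -2 — in agreement.
Step 6: push 5: top = 5 — agrees with the trace.
Step 7: -2 - 5 = -7 — verified.
Step 8: push -9: top = -9 — in agreement.
Step 9: push 5: top = 5 — confirmed correct.
Step 10: -9 - 5 = -14 — consistent with the trace.
Step 11: push 8: top = 8 — same as recorded.
Step 12: push -1: top = -1 — in agreement.
Every step is consistent.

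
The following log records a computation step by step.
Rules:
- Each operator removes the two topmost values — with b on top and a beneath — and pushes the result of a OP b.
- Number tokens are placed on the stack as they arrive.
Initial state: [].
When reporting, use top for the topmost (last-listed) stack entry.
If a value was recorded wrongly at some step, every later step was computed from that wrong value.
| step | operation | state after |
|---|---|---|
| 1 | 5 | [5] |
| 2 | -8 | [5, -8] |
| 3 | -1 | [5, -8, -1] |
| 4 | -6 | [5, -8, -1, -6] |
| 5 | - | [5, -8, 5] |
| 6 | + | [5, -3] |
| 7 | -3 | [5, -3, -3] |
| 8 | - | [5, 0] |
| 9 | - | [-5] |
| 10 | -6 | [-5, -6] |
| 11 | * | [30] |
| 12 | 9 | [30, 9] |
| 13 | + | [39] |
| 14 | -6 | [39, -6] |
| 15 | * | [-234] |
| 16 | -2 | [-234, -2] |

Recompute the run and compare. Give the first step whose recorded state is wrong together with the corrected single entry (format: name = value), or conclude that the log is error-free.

Recomputing the run from the initial state:
step 1: [5]
step 2: [5, -8]
step 3: [5, -8, -1]
step 4: [5, -8, -1, -6]
step 5: [5, -8, 5]
step 6: [5, -3]
step 7: [5, -3, -3]
step 8: [5, 0]
step 9: [5]
step 10: [5, -6]
step 11: [-30]
step 12: [-30, 9]
step 13: [-21]
step 14: [-21, -6]
step 15: [126]
step 16: [126, -2]
The first disagreement with the log is at step 9, where the value should be top = 5.

step 9, top = 5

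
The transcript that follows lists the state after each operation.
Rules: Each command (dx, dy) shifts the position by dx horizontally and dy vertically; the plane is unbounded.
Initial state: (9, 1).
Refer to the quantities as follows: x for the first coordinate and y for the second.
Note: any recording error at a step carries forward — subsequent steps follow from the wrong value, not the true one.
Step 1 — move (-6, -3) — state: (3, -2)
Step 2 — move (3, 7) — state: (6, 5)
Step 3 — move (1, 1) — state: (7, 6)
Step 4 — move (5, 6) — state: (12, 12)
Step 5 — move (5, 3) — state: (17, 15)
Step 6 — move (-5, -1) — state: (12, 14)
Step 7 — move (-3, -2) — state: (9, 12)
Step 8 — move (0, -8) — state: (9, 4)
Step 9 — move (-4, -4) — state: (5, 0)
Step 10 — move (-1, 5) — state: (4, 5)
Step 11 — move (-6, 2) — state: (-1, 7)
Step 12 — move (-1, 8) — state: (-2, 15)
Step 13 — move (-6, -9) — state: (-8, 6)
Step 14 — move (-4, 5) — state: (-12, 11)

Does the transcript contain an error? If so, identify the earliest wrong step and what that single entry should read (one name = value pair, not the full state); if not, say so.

step 1: x = 9 + (-6) = 3, y = 1 + (-3) = -2 -> in agreement
step 2: x = 3 + (3) = 6, y = -2 + (7) = 5 -> consistent with the transcript
step 3: x = 6 + (1) = 7, y = 5 + (1) = 6 -> matches
step 4: x = 7 + (5) = 12, y = 6 + (6) = 12 -> verified
step 5: x = 12 + (5) = 17, y = 12 + (3) = 15 -> confirmed correct
step 6: x = 17 + (-5) = 12, y = 15 + (-1) = 14 -> exactly as logged
step 7: x = 12 + (-3) = 9, y = 14 + (-2) = 12 -> no discrepancy
step 8: x = 9 + (0) = 9, y = 12 + (-8) = 4 -> no discrepancy
step 9: x = 9 + (-4) = 5, y = 4 + (-4) = 0 -> confirmed correct
step 10: x = 5 + (-1) = 4, y = 0 + (5) = 5 -> exactly as logged
step 11: x = 4 + (-6) = -2, y = 5 + (2) = 7 -> the transcript has a different value
Conclusion: step 11 carries the first error; the entry should be x = -2.

step 11, x = -2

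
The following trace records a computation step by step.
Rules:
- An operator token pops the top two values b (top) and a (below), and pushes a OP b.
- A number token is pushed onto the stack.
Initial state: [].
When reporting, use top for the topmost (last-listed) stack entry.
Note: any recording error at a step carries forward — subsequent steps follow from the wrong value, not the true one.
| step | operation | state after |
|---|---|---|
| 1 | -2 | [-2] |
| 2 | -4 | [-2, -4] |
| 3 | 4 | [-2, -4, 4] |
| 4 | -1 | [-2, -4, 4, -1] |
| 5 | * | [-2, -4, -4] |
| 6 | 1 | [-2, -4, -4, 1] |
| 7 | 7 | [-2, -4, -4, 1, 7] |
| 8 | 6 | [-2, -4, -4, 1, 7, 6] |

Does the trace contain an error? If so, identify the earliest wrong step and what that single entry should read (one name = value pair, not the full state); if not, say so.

Recomputing the run from the initial state:
step 1: [-2]
step 2: [-2, -4]
step 3: [-2, -4, 4]
step 4: [-2, -4, 4, -1]
step 5: [-2, -4, -4]
step 6: [-2, -4, -4, 1]
step 7: [-2, -4, -4, 1, 7]
step 8: [-2, -4, -4, 1, 7, 6]
This matches the trace at every step.

no error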